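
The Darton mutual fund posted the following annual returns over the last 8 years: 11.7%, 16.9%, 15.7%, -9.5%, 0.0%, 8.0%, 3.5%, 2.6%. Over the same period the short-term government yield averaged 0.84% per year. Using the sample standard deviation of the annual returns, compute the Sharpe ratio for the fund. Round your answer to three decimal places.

0.598

r̄ = (11.7 + 16.9 + 15.7 − 9.5 + 0 + 8 + 3.5 + 2.6) / 8 = 6.1125%
Sample std dev = √[543.3488 / 7] = 8.8103%
Sharpe = (r̄ − rf) / σ = (6.1125 − 0.84) / 8.8103 = 5.2725 / 8.8103 = 0.5984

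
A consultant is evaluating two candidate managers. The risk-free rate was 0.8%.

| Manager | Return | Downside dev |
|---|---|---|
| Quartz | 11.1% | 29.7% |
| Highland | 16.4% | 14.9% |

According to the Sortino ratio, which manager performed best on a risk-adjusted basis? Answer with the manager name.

Highland

Quartz: Sortino ratio = (11.1% − 0.8%) / 29.7% = 0.347
Highland: Sortino ratio = (16.4% − 0.8%) / 14.9% = 1.047
Highest: Highland (1.047).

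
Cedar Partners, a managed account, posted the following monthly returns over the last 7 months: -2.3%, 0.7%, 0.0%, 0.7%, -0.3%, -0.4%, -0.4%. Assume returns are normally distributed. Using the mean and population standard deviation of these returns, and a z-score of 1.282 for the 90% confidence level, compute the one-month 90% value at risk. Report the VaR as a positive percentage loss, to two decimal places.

r̄ = (-2.3 + 0.7 + 0 + 0.7 − 0.3 − 0.4 − 0.4) / 7 = -0.2857%
Σ(r − r̄)² = 6.1086; population σ = √(6.1086/7) = 0.9342%
VaR = −(r̄ − z·σ) = −(-0.2857 − 1.282 × 0.9342) = −(-1.4833) = 1.4833%

1.48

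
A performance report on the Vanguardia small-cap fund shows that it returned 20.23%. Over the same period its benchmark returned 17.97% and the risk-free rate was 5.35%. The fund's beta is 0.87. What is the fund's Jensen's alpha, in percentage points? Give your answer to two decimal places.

3.90

CAPM expected return = Rf + β(Rm − Rf) = 5.35% + 0.87 × (17.97% − 5.35%) = 5.35 + 0.87 × 12.62 = 16.3294%
Jensen's α = Rp − E[R] = 20.23% − 16.3294% = 3.9006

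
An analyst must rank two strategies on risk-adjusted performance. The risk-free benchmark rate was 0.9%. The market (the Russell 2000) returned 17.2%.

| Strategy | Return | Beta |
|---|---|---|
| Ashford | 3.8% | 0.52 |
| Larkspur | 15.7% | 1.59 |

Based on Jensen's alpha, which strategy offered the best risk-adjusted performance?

Ashford: α = 3.8% − [0.9% + 0.52 × (17.2% − 0.9%)] = -5.576
Larkspur: α = 15.7% − [0.9% + 1.59 × (17.2% − 0.9%)] = -11.117
Highest: Ashford (-5.576).

Ashford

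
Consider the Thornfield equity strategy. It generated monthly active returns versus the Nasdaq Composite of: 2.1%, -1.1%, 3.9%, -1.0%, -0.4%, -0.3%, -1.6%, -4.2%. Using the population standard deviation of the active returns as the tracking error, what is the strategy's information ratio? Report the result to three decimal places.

-0.143

μ = (2.1 − 1.1 + 3.9 − 1 − 0.4 − 0.3 − 1.6 − 4.2) / 8 = -0.3250%
Σ(r − μ)² = (2.1 − (-0.3250))² + (-1.1 − (-0.3250))² + (3.9 − (-0.3250))² + … = 41.4350
σ = √[41.4350 / 8] = 2.2758%
IR = μ / tracking error = -0.3250 / 2.2758 = -0.1428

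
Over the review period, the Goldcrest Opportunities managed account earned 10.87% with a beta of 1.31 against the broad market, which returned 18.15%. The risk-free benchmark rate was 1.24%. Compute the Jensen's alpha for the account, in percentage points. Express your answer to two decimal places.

-12.52

CAPM expected return = Rf + β(Rm − Rf) = 1.24% + 1.31 × (18.15% − 1.24%) = 1.24 + 1.31 × 16.91 = 23.3921%
Jensen's α = Rp − E[R] = 10.87% − 23.3921% = -12.5221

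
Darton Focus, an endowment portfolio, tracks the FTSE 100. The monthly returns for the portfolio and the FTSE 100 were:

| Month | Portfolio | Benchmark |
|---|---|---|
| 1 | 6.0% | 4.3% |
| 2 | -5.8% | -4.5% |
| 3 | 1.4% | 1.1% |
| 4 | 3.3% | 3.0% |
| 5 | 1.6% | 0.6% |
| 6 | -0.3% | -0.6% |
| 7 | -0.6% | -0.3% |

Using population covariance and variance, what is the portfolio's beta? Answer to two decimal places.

1.29

r̄p = 0.8000%,  r̄m = 0.5143%
Cov = Σ(rp − r̄p)(rm − r̄m) / 7 = 8.8257
Var(rm) = Σ(rm − r̄m)² / 7 = 6.8441
β = Cov / Var = 8.8257 / 6.8441 = 1.2895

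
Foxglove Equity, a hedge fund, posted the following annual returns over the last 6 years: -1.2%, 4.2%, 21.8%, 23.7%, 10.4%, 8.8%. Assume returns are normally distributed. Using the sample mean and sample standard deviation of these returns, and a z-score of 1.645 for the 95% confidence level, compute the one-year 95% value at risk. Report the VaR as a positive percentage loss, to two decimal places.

r̄ = (-1.2 + 4.2 + 21.8 + 23.7 + 10.4 + 8.8) / 6 = 11.2833%
Sample σ = √[Σ(r − r̄)² / 5] = √[477.7283 / 5] = √95.5457 = 9.7747%
VaR = −(r̄ − z·σ) = −(11.2833 − 1.645 × 9.7747) = −(-4.7961) = 4.7961%

4.80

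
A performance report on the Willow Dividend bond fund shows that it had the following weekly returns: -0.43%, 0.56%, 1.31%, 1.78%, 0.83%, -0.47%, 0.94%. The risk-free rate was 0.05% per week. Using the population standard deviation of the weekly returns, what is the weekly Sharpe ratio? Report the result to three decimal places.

0.764

μ = (-0.43 + 0.56 + 1.31 + 1.78 + 0.83 − 0.47 + 0.94) / 7 = 0.6457%
Population std dev = √[4.2578 / 7] = 0.7799%
Sharpe = (μ − rf) / σ = (0.6457 − 0.05) / 0.7799 = 0.5957 / 0.7799 = 0.7638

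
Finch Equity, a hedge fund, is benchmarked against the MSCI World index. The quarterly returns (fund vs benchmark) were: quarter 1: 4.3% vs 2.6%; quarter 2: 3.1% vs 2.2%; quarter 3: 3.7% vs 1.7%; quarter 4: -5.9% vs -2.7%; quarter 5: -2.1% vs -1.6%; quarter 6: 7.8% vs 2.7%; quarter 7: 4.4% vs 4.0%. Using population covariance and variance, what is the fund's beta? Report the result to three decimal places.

r̄p = 2.1857%,  r̄m = 1.2714%
Cov = Σ(rp − r̄p)(rm − r̄m) / 7 = 8.9696
Var(rm) = Σ(rm − r̄m)² / 7 = 5.1878
β = Cov / Var = 8.9696 / 5.1878 = 1.7290

1.729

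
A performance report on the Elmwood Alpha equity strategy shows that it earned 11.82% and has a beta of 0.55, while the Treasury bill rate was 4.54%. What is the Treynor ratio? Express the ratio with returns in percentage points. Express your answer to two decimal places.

Treynor = (Rp − Rf) / β = (11.82% − 4.54%) / 0.55 = 7.28 / 0.55 = 13.2364

13.24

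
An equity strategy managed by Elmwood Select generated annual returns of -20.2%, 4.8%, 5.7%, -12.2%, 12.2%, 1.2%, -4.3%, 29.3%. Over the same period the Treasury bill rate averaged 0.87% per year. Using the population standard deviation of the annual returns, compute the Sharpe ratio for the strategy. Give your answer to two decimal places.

r̄ = (-20.2 + 4.8 + 5.7 − 12.2 + 12.2 + 1.2 − 4.3 + 29.3) / 8 = 2.0625%
Population std dev = √[1605.6388 / 8] = 14.1670%
Sharpe = (r̄ − rf) / σ = (2.0625 − 0.87) / 14.1670 = 1.1925 / 14.1670 = 0.0842

0.08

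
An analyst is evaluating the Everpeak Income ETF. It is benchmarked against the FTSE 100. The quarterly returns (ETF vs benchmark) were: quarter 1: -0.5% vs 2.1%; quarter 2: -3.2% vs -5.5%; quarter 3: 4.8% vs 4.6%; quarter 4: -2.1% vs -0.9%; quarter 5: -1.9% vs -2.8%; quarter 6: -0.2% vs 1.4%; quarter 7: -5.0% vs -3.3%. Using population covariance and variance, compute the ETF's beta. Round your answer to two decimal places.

r̄p = -1.1571%,  r̄m = -0.6286%
Cov = Σ(rp − r̄p)(rm − r̄m) / 7 = 8.1384
Var(rm) = Σ(rm − r̄m)² / 7 = 10.6506
β = Cov / Var = 8.1384 / 10.6506 = 0.7641

0.76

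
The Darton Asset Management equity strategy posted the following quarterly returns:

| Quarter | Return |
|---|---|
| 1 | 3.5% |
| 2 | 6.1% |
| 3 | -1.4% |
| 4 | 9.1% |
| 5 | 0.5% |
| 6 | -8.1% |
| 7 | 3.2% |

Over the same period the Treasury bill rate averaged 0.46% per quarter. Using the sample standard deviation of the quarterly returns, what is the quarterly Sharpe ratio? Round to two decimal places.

Mean return μ = 12.90 / 7 = 1.8429%
Sample std dev = √[186.5571 / 6] = 5.5761%
Sharpe = (μ − rf) / σ = (1.8429 − 0.46) / 5.5761 = 1.3829 / 5.5761 = 0.2480

0.25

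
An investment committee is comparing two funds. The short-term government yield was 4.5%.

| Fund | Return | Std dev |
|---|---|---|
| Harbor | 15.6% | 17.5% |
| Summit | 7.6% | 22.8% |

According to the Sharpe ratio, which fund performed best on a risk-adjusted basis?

Harbor

Harbor: Sharpe ratio = (15.6% − 4.5%) / 17.5% = 0.634
Summit: Sharpe ratio = (7.6% − 4.5%) / 22.8% = 0.136
Highest: Harbor (0.634).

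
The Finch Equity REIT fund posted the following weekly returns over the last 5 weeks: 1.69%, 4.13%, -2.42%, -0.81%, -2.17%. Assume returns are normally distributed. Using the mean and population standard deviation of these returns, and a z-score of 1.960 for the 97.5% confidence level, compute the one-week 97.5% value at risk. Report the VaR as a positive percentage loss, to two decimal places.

r̄ = (1.69 + 4.13 − 2.42 − 0.81 − 2.17) / 5 = 0.0840%
Population std dev = √[31.0991 / 5] = 2.4940%
VaR = −(r̄ − z·σ) = −(0.0840 − 1.960 × 2.4940) = −(-4.8042) = 4.8042%

4.80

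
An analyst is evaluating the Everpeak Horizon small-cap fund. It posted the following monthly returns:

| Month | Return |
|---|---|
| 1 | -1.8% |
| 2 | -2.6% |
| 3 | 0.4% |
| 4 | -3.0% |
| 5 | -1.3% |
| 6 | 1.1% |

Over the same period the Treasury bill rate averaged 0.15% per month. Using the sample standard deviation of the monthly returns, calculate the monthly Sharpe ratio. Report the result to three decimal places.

-0.824

r̄ = (-1.8 − 2.6 + 0.4 − 3 − 1.3 + 1.1) / 6 = -7.20 / 6 = -1.2000%
Σ(r − r̄)² = (-1.8 − (-1.2000))² + (-2.6 − (-1.2000))² + (0.4 − (-1.2000))² + … = 13.4200
σ = √[13.4200 / 5] = 1.6383%
Sharpe = (r̄ − rf) / σ = (-1.2000 − 0.15) / 1.6383 = -1.3500 / 1.6383 = -0.8240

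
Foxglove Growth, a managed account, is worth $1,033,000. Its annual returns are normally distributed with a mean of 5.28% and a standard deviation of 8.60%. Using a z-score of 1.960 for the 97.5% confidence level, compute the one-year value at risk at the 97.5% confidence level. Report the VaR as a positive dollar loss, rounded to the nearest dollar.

$119,580

Return at the 97.5% tail: μ − z·σ = 5.28% − 1.960 × 8.60% = 5.28 − 16.8560 = -11.5760%
VaR = −(-11.5760%) × $1,033,000 = 11.5760% × $1,033,000 = $119,580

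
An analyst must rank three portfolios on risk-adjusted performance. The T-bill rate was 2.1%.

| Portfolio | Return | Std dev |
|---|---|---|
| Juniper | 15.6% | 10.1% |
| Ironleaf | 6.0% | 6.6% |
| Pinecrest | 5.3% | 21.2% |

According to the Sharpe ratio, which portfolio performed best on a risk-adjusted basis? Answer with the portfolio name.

Juniper

Juniper: Sharpe ratio = (15.6% − 2.1%) / 10.1% = 1.337
Ironleaf: Sharpe ratio = (6.0% − 2.1%) / 6.6% = 0.591
Pinecrest: Sharpe ratio = (5.3% − 2.1%) / 21.2% = 0.151
Highest: Juniper (1.337).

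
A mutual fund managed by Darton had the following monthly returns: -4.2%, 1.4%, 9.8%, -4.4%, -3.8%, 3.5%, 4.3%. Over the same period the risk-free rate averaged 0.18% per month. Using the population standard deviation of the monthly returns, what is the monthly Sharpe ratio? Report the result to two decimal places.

Mean return r̄ = 6.60 / 7 = 0.9429%
Population std dev = √[173.9571 / 7] = 4.9851%
Sharpe = (r̄ − rf) / σ = (0.9429 − 0.18) / 4.9851 = 0.7629 / 4.9851 = 0.1530

0.15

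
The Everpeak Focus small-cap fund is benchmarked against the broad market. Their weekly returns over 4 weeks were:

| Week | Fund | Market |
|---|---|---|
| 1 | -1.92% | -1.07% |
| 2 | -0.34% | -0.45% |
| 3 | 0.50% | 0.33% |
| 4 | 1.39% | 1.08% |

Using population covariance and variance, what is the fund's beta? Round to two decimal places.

1.47

r̄p = -0.0925%,  r̄m = -0.0275%
Cov = Σ(rp − r̄p)(rm − r̄m) / 4 = 0.9659
Var(rm) = Σ(rm − r̄m)² / 4 = 0.6549
β = Cov / Var = 0.9659 / 0.6549 = 1.4749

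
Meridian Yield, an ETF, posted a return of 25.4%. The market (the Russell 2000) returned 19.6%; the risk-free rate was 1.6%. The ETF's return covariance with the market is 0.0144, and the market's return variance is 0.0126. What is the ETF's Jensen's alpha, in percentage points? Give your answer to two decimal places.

β = Cov / Var = 0.0144 / 0.0126 = 1.1429
E[R] = Rf + β(Rm − Rf) = 1.6% + 1.1429 × (19.6% − 1.6%) = 22.1722%
α = Rp − E[R] = 25.4% − 22.1722% = 3.2278

3.23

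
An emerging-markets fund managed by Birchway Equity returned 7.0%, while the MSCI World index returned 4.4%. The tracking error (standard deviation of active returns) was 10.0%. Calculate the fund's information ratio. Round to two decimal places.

0.26

IR = (Rp − Rb) / TE = (7.0% − 4.4%) / 10.0% = 2.60% / 10.0% = 0.2600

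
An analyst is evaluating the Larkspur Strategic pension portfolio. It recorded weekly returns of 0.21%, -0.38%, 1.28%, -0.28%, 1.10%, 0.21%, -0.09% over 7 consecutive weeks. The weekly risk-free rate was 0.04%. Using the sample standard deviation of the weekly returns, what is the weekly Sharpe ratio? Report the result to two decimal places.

Mean return r̄ = 2.050 / 7 = 0.2929%
Σ(r − r̄)² = (0.21 − 0.2929)² + (-0.38 − 0.2929)² + (1.28 − 0.2929)² + … = 2.5671
sample σ = √(2.5671 / 6) = √0.4279 = 0.6541%
Sharpe = (r̄ − rf) / σ = (0.2929 − 0.04) / 0.6541 = 0.2529 / 0.6541 = 0.3866

0.39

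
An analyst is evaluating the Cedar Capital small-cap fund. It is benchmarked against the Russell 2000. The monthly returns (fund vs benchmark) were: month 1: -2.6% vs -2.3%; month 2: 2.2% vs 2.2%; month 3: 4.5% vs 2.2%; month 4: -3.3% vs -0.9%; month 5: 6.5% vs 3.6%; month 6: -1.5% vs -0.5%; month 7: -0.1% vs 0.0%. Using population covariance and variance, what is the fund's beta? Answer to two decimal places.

r̄p = 0.8143%,  r̄m = 0.6143%
Cov = Σ(rp − r̄p)(rm − r̄m) / 7 = 6.3341
Var(rm) = Σ(rm − r̄m)² / 7 = 3.7641
β = Cov / Var = 6.3341 / 3.7641 = 1.6828

1.68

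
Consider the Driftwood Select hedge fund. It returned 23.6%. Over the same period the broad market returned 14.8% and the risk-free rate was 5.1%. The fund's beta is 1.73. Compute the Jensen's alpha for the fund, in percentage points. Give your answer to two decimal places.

1.72

CAPM expected return = Rf + β(Rm − Rf) = 5.1% + 1.73 × (14.8% − 5.1%) = 5.1 + 1.73 × 9.70 = 21.8810%
Jensen's α = Rp − E[R] = 23.6% − 21.8810% = 1.7190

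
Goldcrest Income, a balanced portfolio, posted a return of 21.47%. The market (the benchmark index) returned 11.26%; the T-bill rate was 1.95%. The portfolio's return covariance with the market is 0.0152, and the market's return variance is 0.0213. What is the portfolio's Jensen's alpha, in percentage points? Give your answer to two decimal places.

β = Cov / Var = 0.0152 / 0.0213 = 0.7136
E[R] = Rf + β(Rm − Rf) = 1.95% + 0.7136 × (11.26% − 1.95%) = 8.5936%
α = Rp − E[R] = 21.47% − 8.5936% = 12.8764

12.88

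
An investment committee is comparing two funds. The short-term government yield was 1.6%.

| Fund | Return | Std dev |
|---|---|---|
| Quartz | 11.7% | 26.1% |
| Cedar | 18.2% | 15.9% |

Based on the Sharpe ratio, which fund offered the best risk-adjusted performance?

Cedar

Quartz: Sharpe ratio = (11.7% − 1.6%) / 26.1% = 0.387
Cedar: Sharpe ratio = (18.2% − 1.6%) / 15.9% = 1.044
Highest: Cedar (1.044).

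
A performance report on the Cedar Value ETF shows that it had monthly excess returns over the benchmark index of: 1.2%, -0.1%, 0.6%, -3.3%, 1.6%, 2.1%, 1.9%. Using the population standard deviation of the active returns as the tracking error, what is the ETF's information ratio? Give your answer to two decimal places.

r̄ = (1.2 − 0.1 + 0.6 − 3.3 + 1.6 + 2.1 + 1.9) / 7 = 0.5714%
Σ(r − r̄)² = 20.9943; population σ = √(20.9943/7) = 1.7318%
IR = r̄ / tracking error = 0.5714 / 1.7318 = 0.3299

0.33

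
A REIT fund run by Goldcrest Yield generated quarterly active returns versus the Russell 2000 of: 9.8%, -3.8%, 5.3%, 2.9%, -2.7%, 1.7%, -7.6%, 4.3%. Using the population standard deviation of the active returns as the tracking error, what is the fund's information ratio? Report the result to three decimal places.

Mean return μ = 9.90 / 8 = 1.2375%
Σ(r − μ)² = (9.8 − 1.2375)² + (-3.8 − 1.2375)² + … = 221.1588
σ = √[221.1588 / 8] = 5.2578%
IR = μ / tracking error = 1.2375 / 5.2578 = 0.2354

0.235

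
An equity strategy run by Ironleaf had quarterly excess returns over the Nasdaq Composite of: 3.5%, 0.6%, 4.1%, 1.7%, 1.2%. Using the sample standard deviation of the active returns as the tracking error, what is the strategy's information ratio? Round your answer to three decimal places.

μ = (3.5 + 0.6 + 4.1 + 1.7 + 1.2) / 5 = 2.2200%
Σ(r − μ)² = (3.5 − 2.2200)² + (0.6 − 2.2200)² + (4.1 − 2.2200)² + … = 9.1080
σ = √[9.1080 / 4] = 1.5090%
IR = μ / tracking error = 2.2200 / 1.5090 = 1.4712

1.471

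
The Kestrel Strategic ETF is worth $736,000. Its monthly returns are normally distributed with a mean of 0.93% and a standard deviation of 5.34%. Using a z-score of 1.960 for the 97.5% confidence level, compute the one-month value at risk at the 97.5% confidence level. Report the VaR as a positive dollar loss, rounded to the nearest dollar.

Return at the 97.5% tail: μ − z·σ = 0.93% − 1.960 × 5.34% = 0.93 − 10.4664 = -9.5364%
VaR = −(-9.5364%) × $736,000 = 9.5364% × $736,000 = $70,188

$70,188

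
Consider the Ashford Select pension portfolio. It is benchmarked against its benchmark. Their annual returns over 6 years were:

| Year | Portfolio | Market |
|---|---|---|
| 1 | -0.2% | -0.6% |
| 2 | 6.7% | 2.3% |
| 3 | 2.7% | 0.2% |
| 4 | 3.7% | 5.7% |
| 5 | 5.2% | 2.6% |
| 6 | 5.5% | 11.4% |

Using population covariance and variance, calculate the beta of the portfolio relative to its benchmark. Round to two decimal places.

0.29

r̄p = 3.9333%,  r̄m = 3.6000%
Cov = Σ(rp − r̄p)(rm − r̄m) / 6 = 4.7367
Var(rm) = Σ(rm − r̄m)² / 6 = 16.1900
β = Cov / Var = 4.7367 / 16.1900 = 0.2926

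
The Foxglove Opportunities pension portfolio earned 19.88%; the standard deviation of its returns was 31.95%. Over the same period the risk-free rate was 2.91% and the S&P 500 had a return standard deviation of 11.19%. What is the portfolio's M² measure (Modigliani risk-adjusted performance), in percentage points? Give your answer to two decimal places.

Sharpe = (Rp − Rf) / σp = (19.88% − 2.91%) / 31.95% = 0.5311
M² = Rf + Sharpe × σm = 2.91% + 0.5311 × 11.19% = 8.8530%

8.85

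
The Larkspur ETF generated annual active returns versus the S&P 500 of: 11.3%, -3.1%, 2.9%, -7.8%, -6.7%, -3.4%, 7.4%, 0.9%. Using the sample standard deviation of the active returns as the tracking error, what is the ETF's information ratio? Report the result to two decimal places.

Mean return μ = 1.50 / 8 = 0.1875%
Σ(r − μ)² = (11.3 − 0.1875)² + (-3.1 − 0.1875)² + … = 318.2888
sample σ = √(318.2888 / 7) = √45.4698 = 6.7431%
IR = μ / tracking error = 0.1875 / 6.7431 = 0.0278

0.03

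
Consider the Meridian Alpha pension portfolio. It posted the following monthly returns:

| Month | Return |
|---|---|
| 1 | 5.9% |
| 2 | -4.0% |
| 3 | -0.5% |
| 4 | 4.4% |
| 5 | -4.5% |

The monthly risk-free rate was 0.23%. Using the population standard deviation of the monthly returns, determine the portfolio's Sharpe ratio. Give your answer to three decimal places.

0.007

μ = (5.9 − 4 − 0.5 + 4.4 − 4.5) / 5 = 0.2600%
Population σ = √[Σ(r − μ)² / 5] = √[90.3320 / 5] = √18.0664 = 4.2505%
Sharpe = (μ − rf) / σ = (0.2600 − 0.23) / 4.2505 = 0.0300 / 4.2505 = 0.0071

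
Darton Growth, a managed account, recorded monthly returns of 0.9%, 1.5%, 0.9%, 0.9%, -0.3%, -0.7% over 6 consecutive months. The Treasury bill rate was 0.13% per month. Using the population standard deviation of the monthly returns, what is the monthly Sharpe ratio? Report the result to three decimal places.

0.524

Mean return μ = 3.20 / 6 = 0.5333%
Σ(r − μ)² = 3.5533; population σ = √(3.5533/6) = 0.7696%
Sharpe = (μ − rf) / σ = (0.5333 − 0.13) / 0.7696 = 0.4033 / 0.7696 = 0.5240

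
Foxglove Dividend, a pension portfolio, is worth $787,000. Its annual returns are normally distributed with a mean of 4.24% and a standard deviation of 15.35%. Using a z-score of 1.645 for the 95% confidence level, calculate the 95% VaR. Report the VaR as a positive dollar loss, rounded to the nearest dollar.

Return at the 95% tail: μ − z·σ = 4.24% − 1.645 × 15.35% = 4.24 − 25.25075 = -21.01075%
VaR = −(-21.01075%) × $787,000 = 21.01075% × $787,000 = $165,355

$165,355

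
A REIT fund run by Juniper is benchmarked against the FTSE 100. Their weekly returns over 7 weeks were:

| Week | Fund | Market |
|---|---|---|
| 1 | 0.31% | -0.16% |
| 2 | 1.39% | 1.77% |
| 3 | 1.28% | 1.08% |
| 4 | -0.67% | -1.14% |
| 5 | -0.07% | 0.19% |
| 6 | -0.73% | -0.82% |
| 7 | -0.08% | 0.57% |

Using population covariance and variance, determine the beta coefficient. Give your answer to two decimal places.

r̄p = 0.2043%,  r̄m = 0.2129%
Cov = Σ(rp − r̄p)(rm − r̄m) / 7 = 0.6846
Var(rm) = Σ(rm − r̄m)² / 7 = 0.9058
β = Cov / Var = 0.6846 / 0.9058 = 0.7558

0.76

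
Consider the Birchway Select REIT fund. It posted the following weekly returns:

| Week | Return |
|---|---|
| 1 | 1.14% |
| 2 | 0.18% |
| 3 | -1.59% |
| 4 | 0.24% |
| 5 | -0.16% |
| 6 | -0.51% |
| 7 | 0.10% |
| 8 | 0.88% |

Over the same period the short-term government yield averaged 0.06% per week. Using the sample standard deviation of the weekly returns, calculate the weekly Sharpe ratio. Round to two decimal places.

-0.03

Mean return r̄ = 0.280 / 8 = 0.0350%
Σ(r − r̄)² = (1.14 − 0.0350)² + (0.18 − 0.0350)² + … = 4.9780
σ = √[4.9780 / 7] = 0.8433%
Sharpe = (r̄ − rf) / σ = (0.0350 − 0.06) / 0.8433 = -0.0250 / 0.8433 = -0.0296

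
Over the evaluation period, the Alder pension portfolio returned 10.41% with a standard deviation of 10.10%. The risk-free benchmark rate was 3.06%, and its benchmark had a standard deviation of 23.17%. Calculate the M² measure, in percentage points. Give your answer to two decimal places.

Sharpe = (Rp − Rf) / σp = (10.41% − 3.06%) / 10.10% = 0.7277
M² = Rf + Sharpe × σm = 3.06% + 0.7277 × 23.17% = 19.9208%

19.92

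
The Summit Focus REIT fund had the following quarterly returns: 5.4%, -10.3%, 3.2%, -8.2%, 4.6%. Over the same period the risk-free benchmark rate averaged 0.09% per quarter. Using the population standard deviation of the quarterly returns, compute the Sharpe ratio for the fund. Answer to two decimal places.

Mean return r̄ = -5.30 / 5 = -1.0600%
Σ(r − r̄)² = 228.2720; population σ = √(228.2720/5) = 6.7568%
Sharpe = (r̄ − rf) / σ = (-1.0600 − 0.09) / 6.7568 = -1.1500 / 6.7568 = -0.1702

-0.17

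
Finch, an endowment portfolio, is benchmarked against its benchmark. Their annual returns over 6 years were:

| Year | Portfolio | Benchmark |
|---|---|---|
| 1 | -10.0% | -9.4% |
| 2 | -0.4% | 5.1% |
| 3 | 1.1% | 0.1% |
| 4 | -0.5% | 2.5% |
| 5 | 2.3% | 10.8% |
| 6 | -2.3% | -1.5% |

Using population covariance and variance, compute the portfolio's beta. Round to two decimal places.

r̄p = -1.6333%,  r̄m = 1.2667%
Cov = Σ(rp − r̄p)(rm − r̄m) / 6 = 21.9206
Var(rm) = Σ(rm − r̄m)² / 6 = 38.3156
β = Cov / Var = 21.9206 / 38.3156 = 0.5721

0.57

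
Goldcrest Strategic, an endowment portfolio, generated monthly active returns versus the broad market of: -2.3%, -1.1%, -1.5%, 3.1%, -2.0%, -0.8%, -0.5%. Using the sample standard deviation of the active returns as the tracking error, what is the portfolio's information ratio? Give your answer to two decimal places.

-0.40

Mean return μ = -5.10 / 7 = -0.7286%
Σ(r − μ)² = (-2.3 − (-0.7286))² + (-1.1 − (-0.7286))² + … = 19.5343
sample σ = √(19.5343 / 6) = √3.2557 = 1.8044%
IR = μ / tracking error = -0.7286 / 1.8044 = -0.4038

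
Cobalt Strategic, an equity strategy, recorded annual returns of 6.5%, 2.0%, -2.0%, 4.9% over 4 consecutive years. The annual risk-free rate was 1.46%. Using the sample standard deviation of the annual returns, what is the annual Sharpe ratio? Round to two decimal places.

0.37

Mean return r̄ = 11.40 / 4 = 2.8500%
Σ(r − r̄)² = (6.5 − 2.8500)² + (2 − 2.8500)² + (-2 − 2.8500)² + … = 41.7700
σ = √[41.7700 / 3] = 3.7314%
Sharpe = (r̄ − rf) / σ = (2.8500 − 1.46) / 3.7314 = 1.3900 / 3.7314 = 0.3725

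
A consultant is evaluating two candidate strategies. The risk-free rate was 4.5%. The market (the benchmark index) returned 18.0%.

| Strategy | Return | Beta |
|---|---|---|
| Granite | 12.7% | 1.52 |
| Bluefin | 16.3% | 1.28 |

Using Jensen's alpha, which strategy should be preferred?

Granite: α = 12.7% − [4.5% + 1.52 × (18.0% − 4.5%)] = -12.320
Bluefin: α = 16.3% − [4.5% + 1.28 × (18.0% − 4.5%)] = -5.480
Highest: Bluefin (-5.480).

Bluefin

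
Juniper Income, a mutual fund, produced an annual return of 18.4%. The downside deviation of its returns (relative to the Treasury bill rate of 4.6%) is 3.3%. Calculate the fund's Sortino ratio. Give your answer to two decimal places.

4.18

Sortino = (Rp − Rf) / σd = (18.4% − 4.6%) / 3.3% = 13.80% / 3.3% = 4.1818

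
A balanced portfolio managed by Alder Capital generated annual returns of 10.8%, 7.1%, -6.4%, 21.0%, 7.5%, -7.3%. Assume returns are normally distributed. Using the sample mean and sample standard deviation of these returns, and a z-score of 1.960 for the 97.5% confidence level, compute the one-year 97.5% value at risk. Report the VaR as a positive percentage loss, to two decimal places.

15.67

r̄ = (10.8 + 7.1 − 6.4 + 21 + 7.5 − 7.3) / 6 = 5.4500%
Sample σ = √[Σ(r − r̄)² / 5] = √[580.3350 / 5] = √116.0670 = 10.7734%
VaR = −(r̄ − z·σ) = −(5.4500 − 1.960 × 10.7734) = −(-15.6659) = 15.6659%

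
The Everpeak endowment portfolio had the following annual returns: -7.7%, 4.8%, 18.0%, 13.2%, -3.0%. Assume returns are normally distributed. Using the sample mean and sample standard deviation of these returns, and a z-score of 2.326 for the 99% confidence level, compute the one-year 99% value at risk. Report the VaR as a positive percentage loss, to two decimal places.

μ = (-7.7 + 4.8 + 18 + 13.2 − 3) / 5 = 25.30 / 5 = 5.0600%
Σ(r − μ)² = 461.5520; sample σ = √(461.5520/4) = 10.7419%
VaR = −(μ − z·σ) = −(5.0600 − 2.326 × 10.7419) = −(-19.9257) = 19.9257%

19.93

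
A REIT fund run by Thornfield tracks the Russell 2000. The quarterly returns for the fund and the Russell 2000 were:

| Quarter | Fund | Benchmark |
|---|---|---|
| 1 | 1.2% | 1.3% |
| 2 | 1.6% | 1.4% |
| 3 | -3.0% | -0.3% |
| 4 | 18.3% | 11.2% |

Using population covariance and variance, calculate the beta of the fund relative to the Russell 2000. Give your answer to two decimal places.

r̄p = 4.5250%,  r̄m = 3.4000%
Cov = Σ(rp − r̄p)(rm − r̄m) / 4 = 37.0300
Var(rm) = Σ(rm − r̄m)² / 4 = 20.7350
β = Cov / Var = 37.0300 / 20.7350 = 1.7859

1.79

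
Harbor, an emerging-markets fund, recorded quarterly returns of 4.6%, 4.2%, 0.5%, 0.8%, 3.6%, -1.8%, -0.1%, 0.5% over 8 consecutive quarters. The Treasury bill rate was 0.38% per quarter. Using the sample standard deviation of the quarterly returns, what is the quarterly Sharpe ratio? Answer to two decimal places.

Mean return r̄ = 12.30 / 8 = 1.5375%
Sample std dev = √[37.2388 / 7] = 2.3065%
Sharpe = (r̄ − rf) / σ = (1.5375 − 0.38) / 2.3065 = 1.1575 / 2.3065 = 0.5018

0.50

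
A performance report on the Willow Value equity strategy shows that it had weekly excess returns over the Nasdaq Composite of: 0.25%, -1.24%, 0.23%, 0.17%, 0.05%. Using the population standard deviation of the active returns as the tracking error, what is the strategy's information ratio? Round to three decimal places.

-0.189

r̄ = (0.25 − 1.24 + 0.23 + 0.17 + 0.05) / 5 = -0.540 / 5 = -0.1080%
Σ(r − r̄)² = (0.25 − (-0.1080))² + (-1.24 − (-0.1080))² + … = 1.6261
population σ = √(1.6261 / 5) = √0.3252 = 0.5703%
IR = r̄ / tracking error = -0.1080 / 0.5703 = -0.1894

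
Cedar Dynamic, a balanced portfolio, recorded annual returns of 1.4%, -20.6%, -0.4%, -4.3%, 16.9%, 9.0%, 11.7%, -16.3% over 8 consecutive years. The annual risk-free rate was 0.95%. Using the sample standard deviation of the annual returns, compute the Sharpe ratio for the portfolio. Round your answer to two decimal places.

-0.10

Mean return r̄ = -2.60 / 8 = -0.3250%
Sample std dev = √[1213.3150 / 7] = 13.1655%
Sharpe = (r̄ − rf) / σ = (-0.3250 − 0.95) / 13.1655 = -1.2750 / 13.1655 = -0.0968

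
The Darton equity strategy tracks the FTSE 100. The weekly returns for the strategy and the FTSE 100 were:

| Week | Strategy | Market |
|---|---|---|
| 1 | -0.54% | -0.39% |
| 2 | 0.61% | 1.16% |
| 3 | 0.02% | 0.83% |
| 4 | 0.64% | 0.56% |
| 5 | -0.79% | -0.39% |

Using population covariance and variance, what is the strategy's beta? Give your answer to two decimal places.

r̄p = -0.0120%,  r̄m = 0.3540%
Cov = Σ(rp − r̄p)(rm − r̄m) / 5 = 0.3245
Var(rm) = Σ(rm − r̄m)² / 5 = 0.4051
β = Cov / Var = 0.3245 / 0.4051 = 0.8010

0.80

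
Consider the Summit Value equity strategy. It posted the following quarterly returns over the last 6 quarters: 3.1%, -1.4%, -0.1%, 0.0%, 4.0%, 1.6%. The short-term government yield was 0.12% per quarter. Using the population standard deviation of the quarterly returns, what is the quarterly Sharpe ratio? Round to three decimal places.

r̄ = (3.1 − 1.4 − 0.1 + 0 + 4 + 1.6) / 6 = 7.20 / 6 = 1.2000%
Σ(r − r̄)² = (3.1 − 1.2000)² + (-1.4 − 1.2000)² + … = 21.5000
σ = √[21.5000 / 6] = 1.8930%
Sharpe = (r̄ − rf) / σ = (1.2000 − 0.12) / 1.8930 = 1.0800 / 1.8930 = 0.5705

0.571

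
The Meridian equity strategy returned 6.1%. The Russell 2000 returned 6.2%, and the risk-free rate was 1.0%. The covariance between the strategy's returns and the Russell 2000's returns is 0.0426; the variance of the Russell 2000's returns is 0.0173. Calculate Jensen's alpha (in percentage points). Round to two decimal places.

β = Cov / Var = 0.0426 / 0.0173 = 2.4624
E[R] = Rf + β(Rm − Rf) = 1.0% + 2.4624 × (6.2% − 1.0%) = 13.8045%
α = Rp − E[R] = 6.1% − 13.8045% = -7.7045

-7.70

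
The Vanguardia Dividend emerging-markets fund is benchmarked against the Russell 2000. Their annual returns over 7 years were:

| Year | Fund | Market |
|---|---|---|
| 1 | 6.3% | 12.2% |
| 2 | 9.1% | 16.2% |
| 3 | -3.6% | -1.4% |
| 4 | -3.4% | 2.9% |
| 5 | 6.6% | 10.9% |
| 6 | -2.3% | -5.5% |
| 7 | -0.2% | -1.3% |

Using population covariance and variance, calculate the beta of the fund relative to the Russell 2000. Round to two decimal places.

0.60

r̄p = 1.7857%,  r̄m = 4.8571%
Cov = Σ(rp − r̄p)(rm − r̄m) / 7 = 34.7994
Var(rm) = Σ(rm − r̄m)² / 7 = 58.1796
β = Cov / Var = 34.7994 / 58.1796 = 0.5981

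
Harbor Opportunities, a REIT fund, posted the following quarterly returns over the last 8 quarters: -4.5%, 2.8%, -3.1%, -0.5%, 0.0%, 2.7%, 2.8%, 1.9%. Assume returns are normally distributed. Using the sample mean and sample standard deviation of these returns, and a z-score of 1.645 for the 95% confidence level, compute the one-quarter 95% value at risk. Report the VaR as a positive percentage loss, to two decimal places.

r̄ = (-4.5 + 2.8 − 3.1 − 0.5 + 0 + 2.7 + 2.8 + 1.9) / 8 = 0.2625%
Σ(r − r̄)² = 56.1388; sample σ = √(56.1388/7) = 2.8319%
VaR = −(r̄ − z·σ) = −(0.2625 − 1.645 × 2.8319) = −(-4.3960) = 4.3960%

4.40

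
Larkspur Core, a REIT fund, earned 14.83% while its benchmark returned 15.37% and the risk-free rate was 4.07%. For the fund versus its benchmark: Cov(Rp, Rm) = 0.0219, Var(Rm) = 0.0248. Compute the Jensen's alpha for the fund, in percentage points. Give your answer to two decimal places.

β = Cov / Var = 0.0219 / 0.0248 = 0.8831
E[R] = Rf + β(Rm − Rf) = 4.07% + 0.8831 × (15.37% − 4.07%) = 14.0490%
α = Rp − E[R] = 14.83% − 14.0490% = 0.7810

0.78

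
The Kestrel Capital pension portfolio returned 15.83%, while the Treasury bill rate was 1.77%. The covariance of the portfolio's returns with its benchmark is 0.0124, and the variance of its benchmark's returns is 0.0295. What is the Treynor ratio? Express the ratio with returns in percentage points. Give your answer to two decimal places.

β = Cov / Var = 0.0124 / 0.0295 = 0.4203
Treynor = (Rp − Rf) / β = (15.83% − 1.77%) / 0.4203 = 14.06 / 0.4203 = 33.4523

33.45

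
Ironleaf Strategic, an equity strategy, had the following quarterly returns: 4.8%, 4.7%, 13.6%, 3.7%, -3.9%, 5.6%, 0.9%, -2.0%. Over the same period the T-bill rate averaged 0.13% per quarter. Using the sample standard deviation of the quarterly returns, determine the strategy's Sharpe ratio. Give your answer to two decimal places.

Mean return r̄ = 27.40 / 8 = 3.4250%
Sample σ = √[Σ(r − r̄)² / 7] = √[201.3150 / 7] = √28.7593 = 5.3628%
Sharpe = (r̄ − rf) / σ = (3.4250 − 0.13) / 5.3628 = 3.2950 / 5.3628 = 0.6144

0.61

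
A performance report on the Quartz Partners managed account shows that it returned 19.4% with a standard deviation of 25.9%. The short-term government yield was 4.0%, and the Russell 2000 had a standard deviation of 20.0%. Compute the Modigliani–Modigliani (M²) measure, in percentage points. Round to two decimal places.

15.89

Sharpe = (Rp − Rf) / σp = (19.4% − 4.0%) / 25.9% = 0.5946
M² = Rf + Sharpe × σm = 4.0% + 0.5946 × 20.0% = 15.8920%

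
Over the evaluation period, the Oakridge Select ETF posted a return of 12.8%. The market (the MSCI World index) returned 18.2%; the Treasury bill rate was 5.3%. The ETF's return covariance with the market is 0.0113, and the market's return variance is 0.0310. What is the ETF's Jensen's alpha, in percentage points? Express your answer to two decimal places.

β = Cov / Var = 0.0113 / 0.0310 = 0.3645
E[R] = Rf + β(Rm − Rf) = 5.3% + 0.3645 × (18.2% − 5.3%) = 10.0021%
α = Rp − E[R] = 12.8% − 10.0021% = 2.7979

2.80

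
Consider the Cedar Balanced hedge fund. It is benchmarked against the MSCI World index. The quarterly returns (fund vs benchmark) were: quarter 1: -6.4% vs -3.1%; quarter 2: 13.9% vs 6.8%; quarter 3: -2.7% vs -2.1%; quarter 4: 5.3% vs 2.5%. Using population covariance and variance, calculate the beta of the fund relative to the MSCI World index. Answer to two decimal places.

r̄p = 2.5250%,  r̄m = 1.0250%
Cov = Σ(rp − r̄p)(rm − r̄m) / 4 = 30.7319
Var(rm) = Σ(rm − r̄m)² / 4 = 15.5769
β = Cov / Var = 30.7319 / 15.5769 = 1.9729

1.97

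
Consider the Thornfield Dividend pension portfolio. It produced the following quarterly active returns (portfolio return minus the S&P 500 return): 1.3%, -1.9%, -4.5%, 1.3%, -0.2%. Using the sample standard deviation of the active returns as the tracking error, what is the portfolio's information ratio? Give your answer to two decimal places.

Mean return r̄ = -4.00 / 5 = -0.8000%
Σ(r − r̄)² = (1.3 − (-0.8000))² + (-1.9 − (-0.8000))² + (-4.5 − (-0.8000))² + … = 24.0800
σ = √[24.0800 / 4] = 2.4536%
IR = r̄ / tracking error = -0.8000 / 2.4536 = -0.3261

-0.33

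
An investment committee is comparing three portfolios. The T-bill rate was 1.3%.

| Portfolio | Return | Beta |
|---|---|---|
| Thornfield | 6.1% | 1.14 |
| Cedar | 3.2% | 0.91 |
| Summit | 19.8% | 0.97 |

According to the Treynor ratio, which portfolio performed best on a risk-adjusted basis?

Thornfield: Treynor = (6.1% − 1.3%) / 1.14 = 4.211
Cedar: Treynor = (3.2% − 1.3%) / 0.91 = 2.088
Summit: Treynor = (19.8% − 1.3%) / 0.97 = 19.072
Highest: Summit (19.072).

Summit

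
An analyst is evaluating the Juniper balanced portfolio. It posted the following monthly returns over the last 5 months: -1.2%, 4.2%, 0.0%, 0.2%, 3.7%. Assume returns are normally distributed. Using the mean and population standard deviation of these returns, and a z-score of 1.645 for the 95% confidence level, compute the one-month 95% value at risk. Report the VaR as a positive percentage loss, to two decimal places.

r̄ = (-1.2 + 4.2 + 0 + 0.2 + 3.7) / 5 = 1.3800%
Population σ = √[Σ(r − r̄)² / 5] = √[23.2880 / 5] = √4.6576 = 2.1581%
VaR = −(r̄ − z·σ) = −(1.3800 − 1.645 × 2.1581) = −(-2.1701) = 2.1701%

2.17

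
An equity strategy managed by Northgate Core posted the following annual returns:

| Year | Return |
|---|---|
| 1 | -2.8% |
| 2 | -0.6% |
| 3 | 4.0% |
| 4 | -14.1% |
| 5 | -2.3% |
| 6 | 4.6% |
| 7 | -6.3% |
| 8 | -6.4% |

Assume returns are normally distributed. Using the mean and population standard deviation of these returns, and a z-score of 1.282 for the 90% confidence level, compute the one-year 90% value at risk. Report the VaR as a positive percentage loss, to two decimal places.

μ = (-2.8 − 0.6 + 4 − 14.1 − 2.3 + 4.6 − 6.3 − 6.4) / 8 = -23.90 / 8 = -2.9875%
Population σ = √[Σ(r − μ)² / 8] = √[258.7088 / 8] = √32.3386 = 5.6867%
VaR = −(μ − z·σ) = −(-2.9875 − 1.282 × 5.6867) = −(-10.2778) = 10.2778%

10.28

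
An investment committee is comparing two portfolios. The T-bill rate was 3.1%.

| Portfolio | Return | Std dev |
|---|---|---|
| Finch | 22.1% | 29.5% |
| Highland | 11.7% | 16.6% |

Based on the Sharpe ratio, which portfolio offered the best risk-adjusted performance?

Finch

Finch: Sharpe ratio = (22.1% − 3.1%) / 29.5% = 0.644
Highland: Sharpe ratio = (11.7% − 3.1%) / 16.6% = 0.518
Highest: Finch (0.644).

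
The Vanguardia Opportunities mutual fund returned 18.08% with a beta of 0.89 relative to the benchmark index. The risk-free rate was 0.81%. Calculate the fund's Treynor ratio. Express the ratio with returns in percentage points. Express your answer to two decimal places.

19.40

Treynor = (Rp − Rf) / β = (18.08% − 0.81%) / 0.89 = 17.27 / 0.89 = 19.4045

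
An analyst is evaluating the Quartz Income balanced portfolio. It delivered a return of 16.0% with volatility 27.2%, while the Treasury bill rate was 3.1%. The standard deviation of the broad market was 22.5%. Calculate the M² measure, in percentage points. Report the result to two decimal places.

Sharpe = (Rp − Rf) / σp = (16.0% − 3.1%) / 27.2% = 0.4743
M² = Rf + Sharpe × σm = 3.1% + 0.4743 × 22.5% = 13.7718%

13.77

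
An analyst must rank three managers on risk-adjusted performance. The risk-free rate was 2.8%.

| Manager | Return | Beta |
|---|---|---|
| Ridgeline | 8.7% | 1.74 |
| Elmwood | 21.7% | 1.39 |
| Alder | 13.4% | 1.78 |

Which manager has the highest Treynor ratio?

Ridgeline: Treynor = (8.7% − 2.8%) / 1.74 = 3.391
Elmwood: Treynor = (21.7% − 2.8%) / 1.39 = 13.597
Alder: Treynor = (13.4% − 2.8%) / 1.78 = 5.955
Highest: Elmwood (13.597).

Elmwood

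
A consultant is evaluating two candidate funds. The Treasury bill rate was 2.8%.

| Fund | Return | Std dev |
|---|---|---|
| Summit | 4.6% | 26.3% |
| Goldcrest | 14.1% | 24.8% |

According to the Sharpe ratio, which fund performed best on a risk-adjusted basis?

Goldcrest

Summit: Sharpe ratio = (4.6% − 2.8%) / 26.3% = 0.068
Goldcrest: Sharpe ratio = (14.1% − 2.8%) / 24.8% = 0.456
Highest: Goldcrest (0.456).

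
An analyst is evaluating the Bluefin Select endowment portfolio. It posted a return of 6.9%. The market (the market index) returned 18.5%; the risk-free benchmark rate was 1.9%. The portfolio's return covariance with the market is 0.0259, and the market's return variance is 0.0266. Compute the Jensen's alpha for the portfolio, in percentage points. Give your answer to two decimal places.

-11.16

β = Cov / Var = 0.0259 / 0.0266 = 0.9737
E[R] = Rf + β(Rm − Rf) = 1.9% + 0.9737 × (18.5% − 1.9%) = 18.0634%
α = Rp − E[R] = 6.9% − 18.0634% = -11.1634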